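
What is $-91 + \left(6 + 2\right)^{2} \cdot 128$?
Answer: $8101$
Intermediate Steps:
$-91 + \left(6 + 2\right)^{2} \cdot 128 = -91 + 8^{2} \cdot 128 = -91 + 64 \cdot 128 = -91 + 8192 = 8101$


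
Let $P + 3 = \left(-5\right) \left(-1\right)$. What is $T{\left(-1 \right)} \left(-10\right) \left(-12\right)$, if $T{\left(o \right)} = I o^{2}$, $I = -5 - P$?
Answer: $-840$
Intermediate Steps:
$P = 2$ ($P = -3 - -5 = -3 + 5 = 2$)
$I = -7$ ($I = -5 - 2 = -7$)
$T{\left(o \right)} = - 7 o^{2}$
$T{\left(-1 \right)} \left(-10\right) \left(-12\right) = - 7 \left(-1\right)^{2} \left(-10\right) \left(-12\right) = \left(-7\right) 1 \left(-10\right) \left(-12\right) = \left(-7\right) \left(-10\right) \left(-12\right) = 70 \left(-12\right) = -840$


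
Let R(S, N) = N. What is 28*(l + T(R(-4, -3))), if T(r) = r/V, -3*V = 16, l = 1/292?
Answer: 4627/292 ≈ 15.846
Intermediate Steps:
l = 1/292 ≈ 0.0034247
V = -16/3 (V = -1/3*16 = -16/3 ≈ -5.3333)
T(r) = -3*r/16 (T(r) = r/(-16/3) = r*(-3/16) = -3*r/16)
28*(l + T(R(-4, -3))) = 28*(1/292 - 3/16*(-3)) = 28*(1/292 + 9/16) = 28*(661/1168) = 4627/292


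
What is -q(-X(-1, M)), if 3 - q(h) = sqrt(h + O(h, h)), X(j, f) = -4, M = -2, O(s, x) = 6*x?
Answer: -3 + 2*sqrt(7) ≈ 2.2915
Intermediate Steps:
q(h) = 3 - sqrt(7)*sqrt(h) (q(h) = 3 - sqrt(h + 6*h) = 3 - sqrt(7*h) = 3 - sqrt(7)*sqrt(h))
-q(-X(-1, M)) = -(3 - sqrt(7)*sqrt(-1*(-4))) = -(3 - sqrt(7)*sqrt(4)) = -(3 - 1*sqrt(7)*2) = -(3 - 2*sqrt(7)) = -3 + 2*sqrt(7)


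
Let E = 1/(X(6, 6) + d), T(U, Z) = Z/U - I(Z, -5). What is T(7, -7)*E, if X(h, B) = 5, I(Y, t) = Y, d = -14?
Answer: -⅔ ≈ -0.66667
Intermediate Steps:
T(U, Z) = -Z + Z/U (T(U, Z) = Z/U - Z = -Z + Z/U)
E = -⅑ (E = 1/(5 - 14) = 1/(-9) = -⅑ ≈ -0.11111)
T(7, -7)*E = (-1*(-7) - 7/7)*(-⅑) = (7 - 7*⅐)*(-⅑) = (7 - 1)*(-⅑) = 6*(-⅑) = -⅔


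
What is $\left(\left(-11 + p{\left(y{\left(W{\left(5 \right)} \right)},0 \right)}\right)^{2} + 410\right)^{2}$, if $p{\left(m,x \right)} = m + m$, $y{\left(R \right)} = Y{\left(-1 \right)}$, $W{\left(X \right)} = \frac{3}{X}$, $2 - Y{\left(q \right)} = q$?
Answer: $189225$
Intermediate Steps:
$Y{\left(q \right)} = 2 - q$
$y{\left(R \right)} = 3$ ($y{\left(R \right)} = 2 - -1 = 2 + 1 = 3$)
$p{\left(m,x \right)} = 2 m$
$\left(\left(-11 + p{\left(y{\left(W{\left(5 \right)} \right)},0 \right)}\right)^{2} + 410\right)^{2} = \left(\left(-11 + 2 \cdot 3\right)^{2} + 410\right)^{2} = \left(\left(-11 + 6\right)^{2} + 410\right)^{2} = \left(\left(-5\right)^{2} + 410\right)^{2} = \left(25 + 410\right)^{2} = 435^{2} = 189225$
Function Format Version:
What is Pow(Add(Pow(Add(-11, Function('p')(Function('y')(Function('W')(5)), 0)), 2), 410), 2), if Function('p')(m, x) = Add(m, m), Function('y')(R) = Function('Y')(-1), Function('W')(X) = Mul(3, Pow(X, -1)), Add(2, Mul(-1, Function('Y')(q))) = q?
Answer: 189225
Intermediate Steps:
Function('Y')(q) = Add(2, Mul(-1, q))
Function('y')(R) = 3 (Function('y')(R) = Add(2, Mul(-1, -1)) = Add(2, 1) = 3)
Function('p')(m, x) = Mul(2, m)
Pow(Add(Pow(Add(-11, Function('p')(Function('y')(Function('W')(5)), 0)), 2), 410), 2) = Pow(Add(Pow(Add(-11, Mul(2, 3)), 2), 410), 2) = Pow(Add(Pow(Add(-11, 6), 2), 410), 2) = Pow(Add(Pow(-5, 2), 410), 2) = Pow(Add(25, 410), 2) = Pow(435, 2) = 189225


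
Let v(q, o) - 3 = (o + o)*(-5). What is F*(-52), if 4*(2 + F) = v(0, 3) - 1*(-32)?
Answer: 39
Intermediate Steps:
v(q, o) = 3 - 10*o (v(q, o) = 3 + (o + o)*(-5) = 3 + (2*o)*(-5) = 3 - 10*o)
F = -¾ (F = -2 + ((3 - 10*3) - 1*(-32))/4 = -2 + ((3 - 30) + 32)/4 = -2 + (-27 + 32)/4 = -2 + (¼)*5 = -2 + 5/4 = -¾ ≈ -0.75000)
F*(-52) = -¾*(-52) = 39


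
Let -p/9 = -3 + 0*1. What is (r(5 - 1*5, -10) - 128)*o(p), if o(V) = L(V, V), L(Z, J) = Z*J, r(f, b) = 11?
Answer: -85293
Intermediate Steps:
p = 27 (p = -9*(-3 + 0*1) = -9*(-3 + 0) = -9*(-3) = 27)
L(Z, J) = J*Z
o(V) = V**2 (o(V) = V*V = V**2)
(r(5 - 1*5, -10) - 128)*o(p) = (11 - 128)*27**2 = -117*729 = -85293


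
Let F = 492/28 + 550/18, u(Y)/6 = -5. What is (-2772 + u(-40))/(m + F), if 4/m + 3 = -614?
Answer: -54458271/935246 ≈ -58.229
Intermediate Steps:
u(Y) = -30 (u(Y) = 6*(-5) = -30)
m = -4/617 (m = 4/(-3 - 614) = 4/(-617) = 4*(-1/617) = -4/617 ≈ -0.0064830)
F = 3032/63 (F = 492*(1/28) + 550*(1/18) = 123/7 + 275/9 = 3032/63 ≈ 48.127)
(-2772 + u(-40))/(m + F) = (-2772 - 30)/(-4/617 + 3032/63) = -2802/1870492/38871 = -2802*38871/1870492 = -54458271/935246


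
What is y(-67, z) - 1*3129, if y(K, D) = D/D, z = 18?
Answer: -3128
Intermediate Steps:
y(K, D) = 1
y(-67, z) - 1*3129 = 1 - 1*3129 = 1 - 3129 = -3128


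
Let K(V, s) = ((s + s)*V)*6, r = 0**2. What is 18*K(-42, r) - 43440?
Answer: -43440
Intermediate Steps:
r = 0
K(V, s) = 12*V*s (K(V, s) = ((2*s)*V)*6 = (2*V*s)*6 = 12*V*s)
18*K(-42, r) - 43440 = 18*(12*(-42)*0) - 43440 = 18*0 - 43440 = 0 - 43440 = -43440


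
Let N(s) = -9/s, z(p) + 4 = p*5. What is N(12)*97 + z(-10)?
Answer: -507/4 ≈ -126.75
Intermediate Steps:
z(p) = -4 + 5*p (z(p) = -4 + p*5 = -4 + 5*p)
N(12)*97 + z(-10) = -9/12*97 + (-4 + 5*(-10)) = -9*1/12*97 + (-4 - 50) = -3/4*97 - 54 = -291/4 - 54 = -507/4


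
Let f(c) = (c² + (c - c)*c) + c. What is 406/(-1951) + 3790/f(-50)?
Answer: 639959/477995 ≈ 1.3388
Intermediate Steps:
f(c) = c + c² (f(c) = (c² + 0*c) + c = (c² + 0) + c = c² + c = c + c²)
406/(-1951) + 3790/f(-50) = 406/(-1951) + 3790/((-50*(1 - 50))) = 406*(-1/1951) + 3790/((-50*(-49))) = -406/1951 + 3790/2450 = -406/1951 + 3790*(1/2450) = -406/1951 + 379/245 = 639959/477995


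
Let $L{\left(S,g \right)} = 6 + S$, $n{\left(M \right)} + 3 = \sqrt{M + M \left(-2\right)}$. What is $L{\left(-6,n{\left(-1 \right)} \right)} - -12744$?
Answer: $12744$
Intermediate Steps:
$n{\left(M \right)} = -3 + \sqrt{- M}$ ($n{\left(M \right)} = -3 + \sqrt{M + M \left(-2\right)} = -3 + \sqrt{M - 2 M} = -3 + \sqrt{- M}$)
$L{\left(-6,n{\left(-1 \right)} \right)} - -12744 = \left(6 - 6\right) - -12744 = 0 + 12744 = 12744$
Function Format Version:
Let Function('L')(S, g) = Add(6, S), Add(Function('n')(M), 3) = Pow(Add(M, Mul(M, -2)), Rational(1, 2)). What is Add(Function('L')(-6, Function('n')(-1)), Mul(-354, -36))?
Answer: 12744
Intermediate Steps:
Function('n')(M) = Add(-3, Pow(Mul(-1, M), Rational(1, 2))) (Function('n')(M) = Add(-3, Pow(Add(M, Mul(M, -2)), Rational(1, 2))) = Add(-3, Pow(Add(M, Mul(-2, M)), Rational(1, 2))) = Add(-3, Pow(Mul(-1, M), Rational(1, 2))))
Add(Function('L')(-6, Function('n')(-1)), Mul(-354, -36)) = Add(Add(6, -6), Mul(-354, -36)) = Add(0, 12744) = 12744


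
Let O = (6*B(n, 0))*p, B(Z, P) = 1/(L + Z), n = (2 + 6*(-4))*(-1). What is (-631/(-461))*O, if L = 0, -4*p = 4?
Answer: -1893/5071 ≈ -0.37330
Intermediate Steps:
p = -1 (p = -¼*4 = -1)
n = 22 (n = (2 - 24)*(-1) = -22*(-1) = 22)
B(Z, P) = 1/Z (B(Z, P) = 1/(0 + Z) = 1/Z)
O = -3/11 (O = (6/22)*(-1) = (6*(1/22))*(-1) = (3/11)*(-1) = -3/11 ≈ -0.27273)
(-631/(-461))*O = -631/(-461)*(-3/11) = -631*(-1/461)*(-3/11) = (631/461)*(-3/11) = -1893/5071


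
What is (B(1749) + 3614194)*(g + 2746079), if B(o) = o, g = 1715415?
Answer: 16132507998842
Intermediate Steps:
(B(1749) + 3614194)*(g + 2746079) = (1749 + 3614194)*(1715415 + 2746079) = 3615943*4461494 = 16132507998842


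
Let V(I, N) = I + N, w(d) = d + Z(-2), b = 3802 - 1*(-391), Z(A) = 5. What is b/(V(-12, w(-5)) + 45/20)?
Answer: -16772/39 ≈ -430.05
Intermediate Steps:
b = 4193 (b = 3802 + 391 = 4193)
w(d) = 5 + d (w(d) = d + 5 = 5 + d)
b/(V(-12, w(-5)) + 45/20) = 4193/((-12 + (5 - 5)) + 45/20) = 4193/((-12 + 0) + 45*(1/20)) = 4193/(-12 + 9/4) = 4193/(-39/4) = 4193*(-4/39) = -16772/39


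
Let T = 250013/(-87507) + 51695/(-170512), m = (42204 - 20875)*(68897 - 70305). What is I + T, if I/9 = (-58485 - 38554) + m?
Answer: -4045893691746010397/14920993584 ≈ -2.7115e+8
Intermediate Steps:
m = -30031232 (m = 21329*(-1408) = -30031232)
I = -271154439 (I = 9*((-58485 - 38554) - 30031232) = 9*(-97039 - 30031232) = 9*(-30128271) = -271154439)
T = -47153891021/14920993584 (T = 250013*(-1/87507) + 51695*(-1/170512) = -250013/87507 - 51695/170512 = -47153891021/14920993584 ≈ -3.1602)
I + T = -271154439 - 47153891021/14920993584 = -4045893691746010397/14920993584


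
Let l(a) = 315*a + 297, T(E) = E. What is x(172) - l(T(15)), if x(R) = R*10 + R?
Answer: -3130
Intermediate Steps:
x(R) = 11*R (x(R) = 10*R + R = 11*R)
l(a) = 297 + 315*a
x(172) - l(T(15)) = 11*172 - (297 + 315*15) = 1892 - (297 + 4725) = 1892 - 1*5022 = 1892 - 5022 = -3130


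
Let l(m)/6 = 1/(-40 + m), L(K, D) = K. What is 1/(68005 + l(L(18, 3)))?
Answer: 11/748052 ≈ 1.4705e-5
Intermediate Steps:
l(m) = 6/(-40 + m)
1/(68005 + l(L(18, 3))) = 1/(68005 + 6/(-40 + 18)) = 1/(68005 + 6/(-22)) = 1/(68005 + 6*(-1/22)) = 1/(68005 - 3/11) = 1/(748052/11) = 11/748052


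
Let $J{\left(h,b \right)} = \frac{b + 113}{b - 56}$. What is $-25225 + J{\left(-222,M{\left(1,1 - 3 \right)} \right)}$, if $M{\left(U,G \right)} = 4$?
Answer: $- \frac{100909}{4} \approx -25227.0$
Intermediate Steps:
$J{\left(h,b \right)} = \frac{113 + b}{-56 + b}$
$-25225 + J{\left(-222,M{\left(1,1 - 3 \right)} \right)} = -25225 + \frac{113 + 4}{-56 + 4} = -25225 + \frac{1}{-52} \cdot 117 = -25225 - \frac{9}{4} = - \frac{100909}{4}$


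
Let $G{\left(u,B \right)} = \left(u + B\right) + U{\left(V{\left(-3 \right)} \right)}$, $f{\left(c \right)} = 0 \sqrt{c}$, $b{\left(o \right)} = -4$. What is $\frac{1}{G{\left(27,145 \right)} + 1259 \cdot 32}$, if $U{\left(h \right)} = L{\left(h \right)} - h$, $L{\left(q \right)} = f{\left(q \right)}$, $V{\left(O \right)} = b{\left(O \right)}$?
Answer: $\frac{1}{40464} \approx 2.4713 \cdot 10^{-5}$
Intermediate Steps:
$V{\left(O \right)} = -4$
$f{\left(c \right)} = 0$
$L{\left(q \right)} = 0$
$U{\left(h \right)} = - h$ ($U{\left(h \right)} = 0 - h = - h$)
$G{\left(u,B \right)} = 4 + B + u$ ($G{\left(u,B \right)} = \left(u + B\right) - -4 = \left(B + u\right) + 4 = 4 + B + u$)
$\frac{1}{G{\left(27,145 \right)} + 1259 \cdot 32} = \frac{1}{\left(4 + 145 + 27\right) + 1259 \cdot 32} = \frac{1}{176 + 40288} = \frac{1}{40464}$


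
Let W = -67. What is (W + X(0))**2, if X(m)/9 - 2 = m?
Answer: 2401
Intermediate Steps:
X(m) = 18 + 9*m
(W + X(0))**2 = (-67 + (18 + 9*0))**2 = (-67 + (18 + 0))**2 = (-67 + 18)**2 = (-49)**2 = 2401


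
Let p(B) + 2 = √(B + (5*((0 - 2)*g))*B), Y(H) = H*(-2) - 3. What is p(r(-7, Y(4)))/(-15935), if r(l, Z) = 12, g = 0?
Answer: 2/15935 - 2*√3/15935 ≈ -9.1880e-5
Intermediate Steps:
Y(H) = -3 - 2*H (Y(H) = -2*H - 3 = -3 - 2*H)
p(B) = -2 + √B (p(B) = -2 + √(B + (5*((0 - 2)*0))*B) = -2 + √(B + (5*(-2*0))*B) = -2 + √(B + (5*0)*B) = -2 + √(B + 0*B) = -2 + √(B + 0) = -2 + √B)
p(r(-7, Y(4)))/(-15935) = (-2 + √12)/(-15935) = (-2 + 2*√3)*(-1/15935) = 2/15935 - 2*√3/15935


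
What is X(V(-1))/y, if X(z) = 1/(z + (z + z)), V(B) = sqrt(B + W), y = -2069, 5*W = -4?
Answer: I*sqrt(5)/18621 ≈ 0.00012008*I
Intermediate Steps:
W = -4/5 (W = (1/5)*(-4) = -4/5 ≈ -0.80000)
V(B) = sqrt(-4/5 + B) (V(B) = sqrt(B - 4/5) = sqrt(-4/5 + B))
X(z) = 1/(3*z) (X(z) = 1/(z + 2*z) = 1/(3*z))
X(V(-1))/y = (1/(3*((sqrt(-20 + 25*(-1))/5))))/(-2069) = (1/(3*((sqrt(-20 - 25)/5))))*(-1/2069) = (1/(3*((sqrt(-45)/5))))*(-1/2069) = (1/(3*(((3*I*sqrt(5))/5))))*(-1/2069) = (1/(3*((3*I*sqrt(5)/5))))*(-1/2069) = ((-I*sqrt(5)/3)/3)*(-1/2069) = -I*sqrt(5)/9*(-1/2069) = I*sqrt(5)/18621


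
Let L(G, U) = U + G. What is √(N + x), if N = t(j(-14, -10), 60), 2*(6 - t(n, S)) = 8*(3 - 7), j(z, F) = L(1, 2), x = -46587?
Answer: I*√46565 ≈ 215.79*I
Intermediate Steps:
L(G, U) = G + U
j(z, F) = 3 (j(z, F) = 1 + 2 = 3)
t(n, S) = 22 (t(n, S) = 6 - 4*(3 - 7) = 6 - 4*(-4) = 6 - ½*(-32) = 6 + 16 = 22)
N = 22
√(N + x) = √(22 - 46587) = √(-46565) = I*√46565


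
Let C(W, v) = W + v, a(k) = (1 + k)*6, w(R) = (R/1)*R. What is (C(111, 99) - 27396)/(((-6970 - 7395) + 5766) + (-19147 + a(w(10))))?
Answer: 591/590 ≈ 1.0017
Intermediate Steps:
w(R) = R² (w(R) = (R*1)*R = R*R = R²)
a(k) = 6 + 6*k
(C(111, 99) - 27396)/(((-6970 - 7395) + 5766) + (-19147 + a(w(10)))) = ((111 + 99) - 27396)/(((-6970 - 7395) + 5766) + (-19147 + (6 + 6*10²))) = (210 - 27396)/((-14365 + 5766) + (-19147 + (6 + 6*100))) = -27186/(-8599 + (-19147 + (6 + 600))) = -27186/(-8599 + (-19147 + 606)) = -27186/(-8599 - 18541) = -27186/(-27140) = -27186*(-1/27140) = 591/590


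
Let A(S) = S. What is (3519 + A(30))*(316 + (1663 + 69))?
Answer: 7268352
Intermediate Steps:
(3519 + A(30))*(316 + (1663 + 69)) = (3519 + 30)*(316 + (1663 + 69)) = 3549*(316 + 1732) = 3549*2048 = 7268352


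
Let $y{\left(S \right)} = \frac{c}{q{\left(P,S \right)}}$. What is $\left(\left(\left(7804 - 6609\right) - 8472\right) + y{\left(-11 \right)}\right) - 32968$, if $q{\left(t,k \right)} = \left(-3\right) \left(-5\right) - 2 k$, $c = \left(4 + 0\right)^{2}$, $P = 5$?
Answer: $- \frac{1489049}{37} \approx -40245.0$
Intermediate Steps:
$c = 16$ ($c = 4^{2} = 16$)
$q{\left(t,k \right)} = 15 - 2 k$
$y{\left(S \right)} = \frac{16}{15 - 2 S}$
$\left(\left(\left(7804 - 6609\right) - 8472\right) + y{\left(-11 \right)}\right) - 32968 = \left(\left(\left(7804 - 6609\right) - 8472\right) - \frac{16}{-15 + 2 \left(-11\right)}\right) - 32968 = \left(\left(1195 - 8472\right) - \frac{16}{-15 - 22}\right) - 32968 = \left(-7277 - \frac{16}{-37}\right) - 32968 = \left(-7277 - - \frac{16}{37}\right) - 32968 = \left(-7277 + \frac{16}{37}\right) - 32968 = - \frac{269233}{37} - 32968 = - \frac{1489049}{37}$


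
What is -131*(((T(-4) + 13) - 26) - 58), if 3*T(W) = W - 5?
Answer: 9694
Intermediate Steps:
T(W) = -5/3 + W/3 (T(W) = (W - 5)/3 = (-5 + W)/3 = -5/3 + W/3)
-131*(((T(-4) + 13) - 26) - 58) = -131*((((-5/3 + (⅓)*(-4)) + 13) - 26) - 58) = -131*((((-5/3 - 4/3) + 13) - 26) - 58) = -131*(((-3 + 13) - 26) - 58) = -131*((10 - 26) - 58) = -131*(-16 - 58) = -131*(-74) = 9694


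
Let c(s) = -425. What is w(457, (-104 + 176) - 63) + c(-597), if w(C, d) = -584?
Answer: -1009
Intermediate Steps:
w(457, (-104 + 176) - 63) + c(-597) = -584 - 425 = -1009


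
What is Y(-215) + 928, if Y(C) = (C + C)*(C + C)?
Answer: 185828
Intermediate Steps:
Y(C) = 4*C² (Y(C) = (2*C)*(2*C) = 4*C²)
Y(-215) + 928 = 4*(-215)² + 928 = 4*46225 + 928 = 184900 + 928 = 185828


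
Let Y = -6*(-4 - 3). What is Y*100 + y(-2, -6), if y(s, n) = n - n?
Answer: 4200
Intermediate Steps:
y(s, n) = 0
Y = 42 (Y = -6*(-7) = 42)
Y*100 + y(-2, -6) = 42*100 + 0 = 4200 + 0 = 4200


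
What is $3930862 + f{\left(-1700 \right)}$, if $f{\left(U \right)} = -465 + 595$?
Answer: $3930992$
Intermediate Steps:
$f{\left(U \right)} = 130$
$3930862 + f{\left(-1700 \right)} = 3930862 + 130 = 3930992$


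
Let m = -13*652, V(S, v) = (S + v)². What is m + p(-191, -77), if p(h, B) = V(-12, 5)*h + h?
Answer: -18026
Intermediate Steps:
p(h, B) = 50*h (p(h, B) = (-12 + 5)²*h + h = (-7)²*h + h = 49*h + h = 50*h)
m = -8476
m + p(-191, -77) = -8476 + 50*(-191) = -8476 - 9550 = -18026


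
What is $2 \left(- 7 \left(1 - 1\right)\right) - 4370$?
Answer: $-4370$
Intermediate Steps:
$2 \left(- 7 \left(1 - 1\right)\right) - 4370 = 2 \left(\left(-7\right) 0\right) - 4370 = 2 \cdot 0 - 4370 = 0 - 4370 = -4370$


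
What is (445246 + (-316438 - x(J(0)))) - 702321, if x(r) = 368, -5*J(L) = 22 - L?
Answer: -573881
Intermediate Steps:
J(L) = -22/5 + L/5 (J(L) = -(22 - L)/5 = -22/5 + L/5)
(445246 + (-316438 - x(J(0)))) - 702321 = (445246 + (-316438 - 1*368)) - 702321 = (445246 + (-316438 - 368)) - 702321 = (445246 - 316806) - 702321 = 128440 - 702321 = -573881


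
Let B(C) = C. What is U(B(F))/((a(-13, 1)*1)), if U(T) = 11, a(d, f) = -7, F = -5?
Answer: -11/7 ≈ -1.5714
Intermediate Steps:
U(B(F))/((a(-13, 1)*1)) = 11/((-7*1)) = 11/(-7) = 11*(-1/7) = -11/7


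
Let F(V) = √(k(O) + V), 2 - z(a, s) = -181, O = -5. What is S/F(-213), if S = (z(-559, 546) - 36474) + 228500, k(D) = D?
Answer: -192209*I*√218/218 ≈ -13018.0*I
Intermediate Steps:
z(a, s) = 183 (z(a, s) = 2 - 1*(-181) = 2 + 181 = 183)
F(V) = √(-5 + V)
S = 192209 (S = (183 - 36474) + 228500 = -36291 + 228500 = 192209)
S/F(-213) = 192209/(√(-5 - 213)) = 192209/(√(-218)) = 192209/((I*√218)) = 192209*(-I*√218/218) = -192209*I*√218/218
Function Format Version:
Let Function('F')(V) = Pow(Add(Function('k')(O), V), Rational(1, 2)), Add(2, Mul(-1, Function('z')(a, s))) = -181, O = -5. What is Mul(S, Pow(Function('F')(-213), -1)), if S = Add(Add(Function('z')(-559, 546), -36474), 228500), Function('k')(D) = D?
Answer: Mul(Rational(-192209, 218), I, Pow(218, Rational(1, 2))) ≈ Mul(-13018., I)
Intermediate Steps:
Function('z')(a, s) = 183 (Function('z')(a, s) = Add(2, Mul(-1, -181)) = Add(2, 181) = 183)
Function('F')(V) = Pow(Add(-5, V), Rational(1, 2))
S = 192209 (S = Add(Add(183, -36474), 228500) = Add(-36291, 228500) = 192209)
Mul(S, Pow(Function('F')(-213), -1)) = Mul(192209, Pow(Pow(Add(-5, -213), Rational(1, 2)), -1)) = Mul(192209, Pow(Pow(-218, Rational(1, 2)), -1)) = Mul(192209, Pow(Mul(I, Pow(218, Rational(1, 2))), -1)) = Mul(192209, Mul(Rational(-1, 218), I, Pow(218, Rational(1, 2)))) = Mul(Rational(-192209, 218), I, Pow(218, Rational(1, 2)))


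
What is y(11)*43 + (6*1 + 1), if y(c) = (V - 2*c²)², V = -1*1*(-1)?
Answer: 2497490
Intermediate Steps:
V = 1 (V = -1*(-1) = 1)
y(c) = (1 - 2*c²)²
y(11)*43 + (6*1 + 1) = (-1 + 2*11²)²*43 + (6*1 + 1) = (-1 + 2*121)²*43 + (6 + 1) = (-1 + 242)²*43 + 7 = 241²*43 + 7 = 58081*43 + 7 = 2497483 + 7 = 2497490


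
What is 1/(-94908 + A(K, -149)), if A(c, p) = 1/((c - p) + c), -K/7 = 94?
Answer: -1167/110757637 ≈ -1.0537e-5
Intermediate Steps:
K = -658 (K = -7*94 = -658)
A(c, p) = 1/(-p + 2*c)
1/(-94908 + A(K, -149)) = 1/(-94908 + 1/(-1*(-149) + 2*(-658))) = 1/(-94908 + 1/(149 - 1316)) = 1/(-94908 + 1/(-1167)) = 1/(-94908 - 1/1167) = 1/(-110757637/1167) = -1167/110757637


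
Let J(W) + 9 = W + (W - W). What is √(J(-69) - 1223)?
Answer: I*√1301 ≈ 36.069*I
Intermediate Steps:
J(W) = -9 + W (J(W) = -9 + (W + (W - W)) = -9 + (W + 0) = -9 + W)
√(J(-69) - 1223) = √((-9 - 69) - 1223) = √(-78 - 1223) = √(-1301) = I*√1301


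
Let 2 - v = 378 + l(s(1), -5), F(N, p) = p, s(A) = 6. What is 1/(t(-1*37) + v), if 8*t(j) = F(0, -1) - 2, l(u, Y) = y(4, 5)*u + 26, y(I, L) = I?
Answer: -8/3411 ≈ -0.0023454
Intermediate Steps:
l(u, Y) = 26 + 4*u (l(u, Y) = 4*u + 26 = 26 + 4*u)
t(j) = -3/8 (t(j) = (-1 - 2)/8 = (⅛)*(-3) = -3/8)
v = -426 (v = 2 - (378 + (26 + 4*6)) = 2 - (378 + (26 + 24)) = 2 - (378 + 50) = 2 - 1*428 = 2 - 428 = -426)
1/(t(-1*37) + v) = 1/(-3/8 - 426) = 1/(-3411/8) = -8/3411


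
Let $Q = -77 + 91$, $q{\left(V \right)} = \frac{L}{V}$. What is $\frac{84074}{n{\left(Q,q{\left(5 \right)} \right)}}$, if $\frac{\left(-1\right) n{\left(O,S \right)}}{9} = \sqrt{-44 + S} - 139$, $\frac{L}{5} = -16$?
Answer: $\frac{11686286}{174429} + \frac{168148 i \sqrt{15}}{174429} \approx 66.997 + 3.7335 i$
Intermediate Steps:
$L = -80$ ($L = 5 \left(-16\right) = -80$)
$q{\left(V \right)} = - \frac{80}{V}$
$Q = 14$
$n{\left(O,S \right)} = 1251 - 9 \sqrt{-44 + S}$ ($n{\left(O,S \right)} = - 9 \left(\sqrt{-44 + S} - 139\right) = - 9 \left(-139 + \sqrt{-44 + S}\right) = 1251 - 9 \sqrt{-44 + S}$)
$\frac{84074}{n{\left(Q,q{\left(5 \right)} \right)}} = \frac{84074}{1251 - 9 \sqrt{-44 - \frac{80}{5}}} = \frac{84074}{1251 - 9 \sqrt{-44 - 16}} = \frac{84074}{1251 - 9 \sqrt{-60}} = \frac{84074}{1251 - 9 \cdot 2 i \sqrt{15}} = \frac{84074}{1251 - 18 i \sqrt{15}}$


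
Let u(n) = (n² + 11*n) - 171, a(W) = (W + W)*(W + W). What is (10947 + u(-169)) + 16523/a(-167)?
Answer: 4180912291/111556 ≈ 37478.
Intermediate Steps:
a(W) = 4*W² (a(W) = (2*W)*(2*W) = 4*W²)
u(n) = -171 + n² + 11*n
(10947 + u(-169)) + 16523/a(-167) = (10947 + (-171 + (-169)² + 11*(-169))) + 16523/((4*(-167)²)) = (10947 + (-171 + 28561 - 1859)) + 16523/((4*27889)) = (10947 + 26531) + 16523/111556 = 37478 + 16523*(1/111556) = 37478 + 16523/111556 = 4180912291/111556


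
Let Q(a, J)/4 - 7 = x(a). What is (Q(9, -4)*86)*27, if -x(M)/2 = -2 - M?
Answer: 269352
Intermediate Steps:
x(M) = 4 + 2*M (x(M) = -2*(-2 - M) = 4 + 2*M)
Q(a, J) = 44 + 8*a (Q(a, J) = 28 + 4*(4 + 2*a) = 28 + (16 + 8*a) = 44 + 8*a)
(Q(9, -4)*86)*27 = ((44 + 8*9)*86)*27 = ((44 + 72)*86)*27 = (116*86)*27 = 9976*27 = 269352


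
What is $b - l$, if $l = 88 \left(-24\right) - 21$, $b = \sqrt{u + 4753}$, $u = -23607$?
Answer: $2133 + i \sqrt{18854} \approx 2133.0 + 137.31 i$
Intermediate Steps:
$b = i \sqrt{18854}$ ($b = \sqrt{-23607 + 4753} = \sqrt{-18854} = i \sqrt{18854} \approx 137.31 i$)
$l = -2133$ ($l = -2112 - 21 = -2133$)
$b - l = i \sqrt{18854} - -2133 = i \sqrt{18854} + 2133 = 2133 + i \sqrt{18854}$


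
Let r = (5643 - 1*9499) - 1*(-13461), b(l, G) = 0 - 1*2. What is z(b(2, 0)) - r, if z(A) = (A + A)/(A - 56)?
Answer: -278543/29 ≈ -9604.9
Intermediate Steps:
b(l, G) = -2 (b(l, G) = 0 - 2 = -2)
z(A) = 2*A/(-56 + A) (z(A) = (2*A)/(-56 + A) = 2*A/(-56 + A))
r = 9605 (r = (5643 - 9499) + 13461 = -3856 + 13461 = 9605)
z(b(2, 0)) - r = 2*(-2)/(-56 - 2) - 1*9605 = 2*(-2)/(-58) - 9605 = 2*(-2)*(-1/58) - 9605 = 2/29 - 9605 = -278543/29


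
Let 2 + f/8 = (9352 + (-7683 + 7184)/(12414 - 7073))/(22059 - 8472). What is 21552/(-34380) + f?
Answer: -770678942284/69302599485 ≈ -11.120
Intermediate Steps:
f = -253834136/24189389 (f = -16 + 8*((9352 + (-7683 + 7184)/(12414 - 7073))/(22059 - 8472)) = -16 + 8*((9352 - 499/5341)/13587) = -16 + 8*((9352 - 499*1/5341)*(1/13587)) = -16 + 8*((9352 - 499/5341)*(1/13587)) = -16 + 8*((49948533/5341)*(1/13587)) = -16 + 8*(16649511/24189389) = -16 + 133196088/24189389 = -253834136/24189389 ≈ -10.494)
21552/(-34380) + f = 21552/(-34380) - 253834136/24189389 = 21552*(-1/34380) - 253834136/24189389 = -1796/2865 - 253834136/24189389 = -770678942284/69302599485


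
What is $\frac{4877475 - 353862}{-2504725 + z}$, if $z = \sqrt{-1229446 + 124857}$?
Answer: $- \frac{11330406571425}{6273648430214} - \frac{4523613 i \sqrt{1104589}}{6273648430214} \approx -1.806 - 0.00075782 i$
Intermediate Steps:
$z = i \sqrt{1104589}$ ($z = \sqrt{-1104589} = i \sqrt{1104589} \approx 1051.0 i$)
$\frac{4877475 - 353862}{-2504725 + z} = \frac{4877475 - 353862}{-2504725 + i \sqrt{1104589}} = \frac{4523613}{-2504725 + i \sqrt{1104589}}$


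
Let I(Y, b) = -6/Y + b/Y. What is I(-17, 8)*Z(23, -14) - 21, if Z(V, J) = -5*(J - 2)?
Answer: -517/17 ≈ -30.412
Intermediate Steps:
Z(V, J) = 10 - 5*J (Z(V, J) = -5*(-2 + J) = 10 - 5*J)
I(-17, 8)*Z(23, -14) - 21 = ((-6 + 8)/(-17))*(10 - 5*(-14)) - 21 = (-1/17*2)*(10 + 70) - 21 = -2/17*80 - 21 = -160/17 - 21 = -517/17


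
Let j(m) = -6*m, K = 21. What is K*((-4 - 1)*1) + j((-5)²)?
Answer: -255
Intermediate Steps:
K*((-4 - 1)*1) + j((-5)²) = 21*((-4 - 1)*1) - 6*(-5)² = 21*(-5*1) - 6*25 = 21*(-5) - 150 = -105 - 150 = -255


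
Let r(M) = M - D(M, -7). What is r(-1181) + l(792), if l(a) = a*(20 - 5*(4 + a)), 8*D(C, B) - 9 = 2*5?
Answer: -25100027/8 ≈ -3.1375e+6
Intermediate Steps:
D(C, B) = 19/8 (D(C, B) = 9/8 + (2*5)/8 = 9/8 + (⅛)*10 = 9/8 + 5/4 = 19/8)
r(M) = -19/8 + M (r(M) = M - 1*19/8 = M - 19/8 = -19/8 + M)
l(a) = -5*a² (l(a) = a*(20 + (-20 - 5*a)) = a*(-5*a) = -5*a²)
r(-1181) + l(792) = (-19/8 - 1181) - 5*792² = -9467/8 - 5*627264 = -9467/8 - 3136320 = -25100027/8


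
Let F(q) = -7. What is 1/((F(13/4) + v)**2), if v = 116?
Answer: 1/11881 ≈ 8.4168e-5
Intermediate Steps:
1/((F(13/4) + v)**2) = 1/((-7 + 116)**2) = 1/(109**2) = 1/11881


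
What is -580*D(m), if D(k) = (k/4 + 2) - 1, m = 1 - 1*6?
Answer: 145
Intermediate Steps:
m = -5 (m = 1 - 6 = -5)
D(k) = 1 + k/4 (D(k) = (k*(¼) + 2) - 1 = (k/4 + 2) - 1 = (2 + k/4) - 1 = 1 + k/4)
-580*D(m) = -580*(1 + (¼)*(-5)) = -580*(1 - 5/4) = -580*(-¼) = 145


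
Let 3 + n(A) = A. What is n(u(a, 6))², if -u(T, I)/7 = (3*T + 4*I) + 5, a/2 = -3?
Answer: 6400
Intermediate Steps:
a = -6 (a = 2*(-3) = -6)
u(T, I) = -35 - 28*I - 21*T (u(T, I) = -7*((3*T + 4*I) + 5) = -7*(5 + 3*T + 4*I) = -35 - 28*I - 21*T)
n(A) = -3 + A
n(u(a, 6))² = (-3 + (-35 - 28*6 - 21*(-6)))² = (-3 + (-35 - 168 + 126))² = (-3 - 77)² = (-80)² = 6400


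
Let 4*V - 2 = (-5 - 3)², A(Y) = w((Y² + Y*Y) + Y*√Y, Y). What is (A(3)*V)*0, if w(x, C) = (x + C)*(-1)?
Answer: 0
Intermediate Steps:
w(x, C) = -C - x (w(x, C) = (C + x)*(-1) = -C - x)
A(Y) = -Y - Y^(3/2) - 2*Y² (A(Y) = -Y - ((Y² + Y*Y) + Y*√Y) = -Y - ((Y² + Y²) + Y^(3/2)) = -Y - (2*Y² + Y^(3/2)) = -Y - (Y^(3/2) + 2*Y²) = -Y + (-Y^(3/2) - 2*Y²) = -Y - Y^(3/2) - 2*Y²)
V = 33/2 (V = ½ + (-5 - 3)²/4 = ½ + (¼)*(-8)² = ½ + (¼)*64 = ½ + 16 = 33/2 ≈ 16.500)
(A(3)*V)*0 = ((-1*3 - 3^(3/2) - 2*3²)*(33/2))*0 = ((-3 - 3*√3 - 2*9)*(33/2))*0 = ((-3 - 3*√3 - 18)*(33/2))*0 = ((-21 - 3*√3)*(33/2))*0 = (-693/2 - 99*√3/2)*0 = 0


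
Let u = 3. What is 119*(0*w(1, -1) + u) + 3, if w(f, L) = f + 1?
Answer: 360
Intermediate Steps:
w(f, L) = 1 + f
119*(0*w(1, -1) + u) + 3 = 119*(0*(1 + 1) + 3) + 3 = 119*(0*2 + 3) + 3 = 119*(0 + 3) + 3 = 119*3 + 3 = 357 + 3 = 360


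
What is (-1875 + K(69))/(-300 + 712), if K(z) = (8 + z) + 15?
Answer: -1783/412 ≈ -4.3277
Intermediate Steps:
K(z) = 23 + z
(-1875 + K(69))/(-300 + 712) = (-1875 + (23 + 69))/(-300 + 712) = (-1875 + 92)/412 = -1783*1/412 = -1783/412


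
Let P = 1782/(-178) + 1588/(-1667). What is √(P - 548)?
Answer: I*√12303677271739/148363 ≈ 23.642*I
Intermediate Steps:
P = -1626629/148363 (P = 1782*(-1/178) + 1588*(-1/1667) = -891/89 - 1588/1667 = -1626629/148363 ≈ -10.964)
√(P - 548) = √(-1626629/148363 - 548) = √(-82929553/148363) = I*√12303677271739/148363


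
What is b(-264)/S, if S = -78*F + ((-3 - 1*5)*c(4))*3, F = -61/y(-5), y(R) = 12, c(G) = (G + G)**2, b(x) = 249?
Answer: -498/2279 ≈ -0.21852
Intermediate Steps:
c(G) = 4*G**2 (c(G) = (2*G)**2 = 4*G**2)
F = -61/12 ≈ -5.0833
S = -2279/2 (S = -78*(-61/12) + ((-3 - 1*5)*(4*4**2))*3 = 793/2 + ((-3 - 5)*(4*16))*3 = 793/2 - 8*64*3 = 793/2 - 512*3 = 793/2 - 1536 = -2279/2 ≈ -1139.5)
b(-264)/S = 249/(-2279/2) = 249*(-2/2279) = -498/2279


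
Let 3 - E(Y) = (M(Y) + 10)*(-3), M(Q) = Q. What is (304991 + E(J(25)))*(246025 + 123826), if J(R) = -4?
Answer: 112808993212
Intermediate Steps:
E(Y) = 33 + 3*Y (E(Y) = 3 - (Y + 10)*(-3) = 3 - (10 + Y)*(-3) = 3 - (-30 - 3*Y) = 3 + (30 + 3*Y) = 33 + 3*Y)
(304991 + E(J(25)))*(246025 + 123826) = (304991 + (33 + 3*(-4)))*(246025 + 123826) = (304991 + (33 - 12))*369851 = (304991 + 21)*369851 = 305012*369851 = 112808993212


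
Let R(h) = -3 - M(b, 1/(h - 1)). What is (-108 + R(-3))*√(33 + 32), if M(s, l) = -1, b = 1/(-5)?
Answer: -110*√65 ≈ -886.85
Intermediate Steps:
b = -⅕ ≈ -0.20000
R(h) = -2 (R(h) = -3 - 1*(-1) = -3 + 1 = -2)
(-108 + R(-3))*√(33 + 32) = (-108 - 2)*√(33 + 32) = -110*√65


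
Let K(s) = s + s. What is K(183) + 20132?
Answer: 20498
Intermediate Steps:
K(s) = 2*s
K(183) + 20132 = 2*183 + 20132 = 366 + 20132 = 20498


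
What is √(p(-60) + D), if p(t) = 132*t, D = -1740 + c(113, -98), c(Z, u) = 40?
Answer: 2*I*√2405 ≈ 98.082*I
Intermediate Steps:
D = -1700 (D = -1740 + 40 = -1700)
√(p(-60) + D) = √(132*(-60) - 1700) = √(-7920 - 1700) = √(-9620) = 2*I*√2405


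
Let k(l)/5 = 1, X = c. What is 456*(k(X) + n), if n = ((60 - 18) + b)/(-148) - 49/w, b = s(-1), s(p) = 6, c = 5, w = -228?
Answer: 82514/37 ≈ 2230.1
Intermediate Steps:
X = 5
b = 6
k(l) = 5 (k(l) = 5*1 = 5)
n = -923/8436 (n = ((60 - 18) + 6)/(-148) - 49/(-228) = (42 + 6)*(-1/148) - 49*(-1/228) = 48*(-1/148) + 49/228 = -12/37 + 49/228 = -923/8436 ≈ -0.10941)
456*(k(X) + n) = 456*(5 - 923/8436) = 456*(41257/8436) = 82514/37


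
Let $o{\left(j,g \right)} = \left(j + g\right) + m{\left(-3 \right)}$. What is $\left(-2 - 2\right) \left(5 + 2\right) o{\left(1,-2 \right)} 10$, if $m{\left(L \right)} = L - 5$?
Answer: $2520$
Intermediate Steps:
$m{\left(L \right)} = -5 + L$
$o{\left(j,g \right)} = -8 + g + j$ ($o{\left(j,g \right)} = \left(j + g\right) - 8 = \left(g + j\right) - 8 = -8 + g + j$)
$\left(-2 - 2\right) \left(5 + 2\right) o{\left(1,-2 \right)} 10 = \left(-2 - 2\right) \left(5 + 2\right) \left(-8 - 2 + 1\right) 10 = \left(-4\right) 7 \left(-9\right) 10 = \left(-28\right) \left(-9\right) 10 = 252 \cdot 10 = 2520$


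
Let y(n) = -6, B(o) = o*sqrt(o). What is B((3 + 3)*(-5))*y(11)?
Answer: 180*I*sqrt(30) ≈ 985.9*I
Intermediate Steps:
B(o) = o**(3/2)
B((3 + 3)*(-5))*y(11) = ((3 + 3)*(-5))**(3/2)*(-6) = (6*(-5))**(3/2)*(-6) = (-30)**(3/2)*(-6) = -30*I*sqrt(30)*(-6) = 180*I*sqrt(30)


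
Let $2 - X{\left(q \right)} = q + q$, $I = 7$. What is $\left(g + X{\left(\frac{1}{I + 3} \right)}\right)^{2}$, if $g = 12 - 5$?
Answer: $\frac{1936}{25} \approx 77.44$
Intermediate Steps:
$X{\left(q \right)} = 2 - 2 q$ ($X{\left(q \right)} = 2 - \left(q + q\right) = 2 - 2 q$)
$g = 7$
$\left(g + X{\left(\frac{1}{I + 3} \right)}\right)^{2} = \left(7 + \left(2 - \frac{2}{7 + 3}\right)\right)^{2} = \left(7 + \left(2 - \frac{2}{10}\right)\right)^{2} = \left(7 + \left(2 - \frac{1}{5}\right)\right)^{2} = \left(7 + \frac{9}{5}\right)^{2} = \left(\frac{44}{5}\right)^{2} = \frac{1936}{25}$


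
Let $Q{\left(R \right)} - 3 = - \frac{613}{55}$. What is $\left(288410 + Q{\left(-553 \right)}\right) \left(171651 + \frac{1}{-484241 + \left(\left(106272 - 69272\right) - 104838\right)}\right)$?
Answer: $\frac{1503170706954003656}{30364345} \approx 4.9504 \cdot 10^{10}$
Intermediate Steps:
$Q{\left(R \right)} = - \frac{448}{55}$ ($Q{\left(R \right)} = 3 - \frac{613}{55} = - \frac{448}{55}$)
$\left(288410 + Q{\left(-553 \right)}\right) \left(171651 + \frac{1}{-484241 + \left(\left(106272 - 69272\right) - 104838\right)}\right) = \left(288410 - \frac{448}{55}\right) \left(171651 + \frac{1}{-484241 + \left(\left(106272 - 69272\right) - 104838\right)}\right) = \frac{15862102 \left(171651 + \frac{1}{-484241 + \left(37000 - 104838\right)}\right)}{55} = \frac{15862102 \left(171651 + \frac{1}{-484241 - 67838}\right)}{55} = \frac{15862102 \left(171651 + \frac{1}{-552079}\right)}{55} = \frac{15862102 \left(171651 - \frac{1}{552079}\right)}{55} = \frac{15862102}{55} \cdot \frac{94764912428}{552079} = \frac{1503170706954003656}{30364345}$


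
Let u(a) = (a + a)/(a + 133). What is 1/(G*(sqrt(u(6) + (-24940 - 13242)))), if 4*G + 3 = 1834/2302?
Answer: 1151*I*sqrt(737712754)/3364819324 ≈ 0.0092909*I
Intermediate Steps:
u(a) = 2*a/(133 + a) (u(a) = (2*a)/(133 + a) = 2*a/(133 + a))
G = -634/1151 (G = -3/4 + (1834/2302)/4 = -3/4 + (1834*(1/2302))/4 = -3/4 + (1/4)*(917/1151) = -3/4 + 917/4604 = -634/1151 ≈ -0.55083)
1/(G*(sqrt(u(6) + (-24940 - 13242)))) = 1/((-634/1151)*(sqrt(2*6/(133 + 6) + (-24940 - 13242)))) = -1151/(634*sqrt(2*6/139 - 38182)) = -1151/(634*sqrt(2*6*(1/139) - 38182)) = -1151/(634*sqrt(12/139 - 38182)) = -1151*(-I*sqrt(737712754)/5307286)/634 = -(-1151)*I*sqrt(737712754)/3364819324 = 1151*I*sqrt(737712754)/3364819324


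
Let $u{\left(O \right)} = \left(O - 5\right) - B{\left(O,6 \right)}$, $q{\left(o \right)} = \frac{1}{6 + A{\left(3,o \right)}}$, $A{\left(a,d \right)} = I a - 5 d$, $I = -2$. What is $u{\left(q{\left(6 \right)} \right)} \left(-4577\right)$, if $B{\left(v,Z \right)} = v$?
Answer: $22885$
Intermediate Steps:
$A{\left(a,d \right)} = - 5 d - 2 a$ ($A{\left(a,d \right)} = - 2 a - 5 d = - 5 d - 2 a$)
$q{\left(o \right)} = - \frac{1}{5 o}$ ($q{\left(o \right)} = \frac{1}{6 - \left(6 + 5 o\right)} = \frac{1}{\left(-5\right) o} = - \frac{1}{5 o}$)
$u{\left(O \right)} = -5$ ($u{\left(O \right)} = \left(O - 5\right) - O = \left(-5 + O\right) - O = -5$)
$u{\left(q{\left(6 \right)} \right)} \left(-4577\right) = \left(-5\right) \left(-4577\right) = 22885$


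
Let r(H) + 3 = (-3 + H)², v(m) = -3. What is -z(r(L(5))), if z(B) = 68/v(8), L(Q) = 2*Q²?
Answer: 68/3 ≈ 22.667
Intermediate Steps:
r(H) = -3 + (-3 + H)²
z(B) = -68/3 (z(B) = 68/(-3) = 68*(-⅓) = -68/3)
-z(r(L(5))) = -1*(-68/3) = 68/3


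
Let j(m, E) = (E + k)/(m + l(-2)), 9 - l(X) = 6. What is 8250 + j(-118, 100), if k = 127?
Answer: 948523/115 ≈ 8248.0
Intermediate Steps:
l(X) = 3 (l(X) = 9 - 1*6 = 9 - 6 = 3)
j(m, E) = (127 + E)/(3 + m) (j(m, E) = (E + 127)/(m + 3) = (127 + E)/(3 + m))
8250 + j(-118, 100) = 8250 + (127 + 100)/(3 - 118) = 8250 + 227/(-115) = 8250 - 1/115*227 = 8250 - 227/115 = 948523/115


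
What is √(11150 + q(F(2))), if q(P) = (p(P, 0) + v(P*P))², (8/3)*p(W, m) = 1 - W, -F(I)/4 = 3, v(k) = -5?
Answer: 3*√79289/8 ≈ 105.59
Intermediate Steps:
F(I) = -12 (F(I) = -4*3 = -12)
p(W, m) = 3/8 - 3*W/8 (p(W, m) = 3*(1 - W)/8 = 3/8 - 3*W/8)
q(P) = (-37/8 - 3*P/8)² (q(P) = ((3/8 - 3*P/8) - 5)² = (-37/8 - 3*P/8)²)
√(11150 + q(F(2))) = √(11150 + (37 + 3*(-12))²/64) = √(11150 + (37 - 36)²/64) = √(11150 + (1/64)*1²) = √(11150 + (1/64)*1) = √(11150 + 1/64) = √(713601/64) = 3*√79289/8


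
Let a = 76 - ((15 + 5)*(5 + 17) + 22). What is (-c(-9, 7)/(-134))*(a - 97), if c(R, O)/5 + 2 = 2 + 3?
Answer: -7245/134 ≈ -54.067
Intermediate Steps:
c(R, O) = 15 (c(R, O) = -10 + 5*(2 + 3) = -10 + 5*5 = -10 + 25 = 15)
a = -386 (a = 76 - (20*22 + 22) = 76 - (440 + 22) = 76 - 1*462 = 76 - 462 = -386)
(-c(-9, 7)/(-134))*(a - 97) = (-1*15/(-134))*(-386 - 97) = -15*(-1/134)*(-483) = (15/134)*(-483) = -7245/134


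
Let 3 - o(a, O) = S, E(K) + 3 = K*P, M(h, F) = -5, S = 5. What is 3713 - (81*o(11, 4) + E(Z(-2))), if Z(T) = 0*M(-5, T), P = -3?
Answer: 3878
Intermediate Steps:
Z(T) = 0 (Z(T) = 0*(-5) = 0)
E(K) = -3 - 3*K (E(K) = -3 + K*(-3) = -3 - 3*K)
o(a, O) = -2 (o(a, O) = 3 - 1*5 = 3 - 5 = -2)
3713 - (81*o(11, 4) + E(Z(-2))) = 3713 - (81*(-2) + (-3 - 3*0)) = 3713 - (-162 + (-3 + 0)) = 3713 - (-162 - 3) = 3713 - 1*(-165) = 3713 + 165 = 3878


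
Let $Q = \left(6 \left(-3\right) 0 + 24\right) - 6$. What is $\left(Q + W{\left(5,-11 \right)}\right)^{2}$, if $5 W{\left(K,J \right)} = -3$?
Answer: $\frac{7569}{25} \approx 302.76$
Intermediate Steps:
$W{\left(K,J \right)} = - \frac{3}{5}$ ($W{\left(K,J \right)} = \frac{1}{5} \left(-3\right) = - \frac{3}{5}$)
$Q = 18$ ($Q = \left(\left(-18\right) 0 + 24\right) - 6 = \left(0 + 24\right) - 6 = 24 - 6 = 18$)
$\left(Q + W{\left(5,-11 \right)}\right)^{2} = \left(18 - \frac{3}{5}\right)^{2} = \left(\frac{87}{5}\right)^{2} = \frac{7569}{25}$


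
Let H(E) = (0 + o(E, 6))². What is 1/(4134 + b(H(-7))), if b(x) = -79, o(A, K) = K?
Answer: 1/4055 ≈ 0.00024661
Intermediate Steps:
H(E) = 36 (H(E) = (0 + 6)² = 6² = 36)
1/(4134 + b(H(-7))) = 1/(4134 - 79) = 1/4055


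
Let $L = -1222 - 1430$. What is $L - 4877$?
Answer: $-7529$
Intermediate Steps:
$L = -2652$ ($L = -1222 - 1430 = -2652$)
$L - 4877 = -2652 - 4877 = -7529$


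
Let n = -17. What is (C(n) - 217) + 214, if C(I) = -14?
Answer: -17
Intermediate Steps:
(C(n) - 217) + 214 = (-14 - 217) + 214 = -231 + 214 = -17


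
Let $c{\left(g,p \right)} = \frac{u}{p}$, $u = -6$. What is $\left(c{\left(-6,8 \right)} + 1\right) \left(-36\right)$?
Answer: $-9$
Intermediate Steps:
$c{\left(g,p \right)} = - \frac{6}{p}$
$\left(c{\left(-6,8 \right)} + 1\right) \left(-36\right) = \left(- \frac{6}{8} + 1\right) \left(-36\right) = \left(\left(-6\right) \frac{1}{8} + 1\right) \left(-36\right) = \left(- \frac{3}{4} + 1\right) \left(-36\right) = \frac{1}{4} \left(-36\right) = -9$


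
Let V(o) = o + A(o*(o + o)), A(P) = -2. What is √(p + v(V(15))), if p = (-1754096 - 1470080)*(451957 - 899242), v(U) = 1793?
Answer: √1442125563953 ≈ 1.2009e+6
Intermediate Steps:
V(o) = -2 + o (V(o) = o - 2 = -2 + o)
p = 1442125562160 (p = -3224176*(-447285) = 1442125562160)
√(p + v(V(15))) = √(1442125562160 + 1793) = √1442125563953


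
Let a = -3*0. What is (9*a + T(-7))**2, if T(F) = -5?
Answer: 25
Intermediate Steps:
a = 0
(9*a + T(-7))**2 = (9*0 - 5)**2 = (0 - 5)**2 = (-5)**2 = 25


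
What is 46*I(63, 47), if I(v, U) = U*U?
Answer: 101614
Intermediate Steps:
I(v, U) = U²
46*I(63, 47) = 46*47² = 46*2209 = 101614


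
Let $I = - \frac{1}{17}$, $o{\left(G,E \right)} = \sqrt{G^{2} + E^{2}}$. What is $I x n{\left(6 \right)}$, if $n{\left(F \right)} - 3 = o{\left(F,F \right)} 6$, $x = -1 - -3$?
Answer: $- \frac{6}{17} - \frac{72 \sqrt{2}}{17} \approx -6.3426$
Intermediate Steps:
$o{\left(G,E \right)} = \sqrt{E^{2} + G^{2}}$
$x = 2$ ($x = -1 + 3 = 2$)
$n{\left(F \right)} = 3 + 6 \sqrt{2} \sqrt{F^{2}}$ ($n{\left(F \right)} = 3 + \sqrt{F^{2} + F^{2}} \cdot 6 = 3 + \sqrt{2 F^{2}} \cdot 6 = 3 + \sqrt{2} \sqrt{F^{2}} \cdot 6 = 3 + 6 \sqrt{2} \sqrt{F^{2}}$)
$I = - \frac{1}{17}$ ($I = \left(-1\right) \frac{1}{17} = - \frac{1}{17} \approx -0.058824$)
$I x n{\left(6 \right)} = \left(- \frac{1}{17}\right) 2 \left(3 + 6 \sqrt{2} \sqrt{6^{2}}\right) = - \frac{2 \left(3 + 6 \sqrt{2} \sqrt{36}\right)}{17} = - \frac{2 \left(3 + 6 \sqrt{2} \cdot 6\right)}{17} = - \frac{2 \left(3 + 36 \sqrt{2}\right)}{17} = - \frac{6}{17} - \frac{72 \sqrt{2}}{17}$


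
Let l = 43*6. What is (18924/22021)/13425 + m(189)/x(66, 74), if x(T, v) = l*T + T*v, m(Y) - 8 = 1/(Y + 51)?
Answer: 2341852537/5455062518400 ≈ 0.00042930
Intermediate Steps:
l = 258
m(Y) = 8 + 1/(51 + Y) (m(Y) = 8 + 1/(Y + 51) = 8 + 1/(51 + Y))
x(T, v) = 258*T + T*v
(18924/22021)/13425 + m(189)/x(66, 74) = (18924/22021)/13425 + ((409 + 8*189)/(51 + 189))/((66*(258 + 74))) = (18924*(1/22021))*(1/13425) + ((409 + 1512)/240)/((66*332)) = (996/1159)*(1/13425) + ((1/240)*1921)/21912 = 332/5186525 + (1921/240)*(1/21912) = 332/5186525 + 1921/5258880 = 2341852537/5455062518400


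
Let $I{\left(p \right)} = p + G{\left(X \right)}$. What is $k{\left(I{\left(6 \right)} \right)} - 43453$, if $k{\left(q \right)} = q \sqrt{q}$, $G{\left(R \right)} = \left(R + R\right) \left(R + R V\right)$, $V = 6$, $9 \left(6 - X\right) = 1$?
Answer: $-43453 + \frac{79624 \sqrt{9953}}{729} \approx -32556.0$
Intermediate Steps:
$X = \frac{53}{9}$ ($X = 6 - \frac{1}{9} = \frac{53}{9} \approx 5.8889$)
$G{\left(R \right)} = 14 R^{2}$ ($G{\left(R \right)} = \left(R + R\right) \left(R + R 6\right) = 2 R \left(R + 6 R\right) = 2 R 7 R = 14 R^{2}$)
$I{\left(p \right)} = \frac{39326}{81} + p$ ($I{\left(p \right)} = p + 14 \left(\frac{53}{9}\right)^{2} = p + 14 \cdot \frac{2809}{81} = p + \frac{39326}{81} = \frac{39326}{81} + p$)
$k{\left(q \right)} = q^{\frac{3}{2}}$
$k{\left(I{\left(6 \right)} \right)} - 43453 = \left(\frac{39326}{81} + 6\right)^{\frac{3}{2}} - 43453 = \left(\frac{39812}{81}\right)^{\frac{3}{2}} - 43453 = \frac{79624 \sqrt{9953}}{729} - 43453 = -43453 + \frac{79624 \sqrt{9953}}{729}$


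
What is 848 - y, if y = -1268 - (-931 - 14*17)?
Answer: 947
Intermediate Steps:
y = -99 (y = -1268 - (-931 - 1*238) = -1268 - (-931 - 238) = -1268 - 1*(-1169) = -1268 + 1169 = -99)
848 - y = 848 - 1*(-99) = 848 + 99 = 947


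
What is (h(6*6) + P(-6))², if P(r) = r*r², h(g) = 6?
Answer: 44100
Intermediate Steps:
P(r) = r³
(h(6*6) + P(-6))² = (6 + (-6)³)² = (6 - 216)² = (-210)² = 44100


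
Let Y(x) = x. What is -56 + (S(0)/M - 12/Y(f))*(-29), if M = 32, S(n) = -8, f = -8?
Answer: -369/4 ≈ -92.250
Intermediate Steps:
-56 + (S(0)/M - 12/Y(f))*(-29) = -56 + (-8/32 - 12/(-8))*(-29) = -56 + (-8*1/32 - 12*(-⅛))*(-29) = -56 + (-¼ + 3/2)*(-29) = -56 + (5/4)*(-29) = -56 - 145/4 = -369/4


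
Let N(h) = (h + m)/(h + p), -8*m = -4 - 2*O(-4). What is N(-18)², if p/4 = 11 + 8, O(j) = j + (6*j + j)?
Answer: 2601/13456 ≈ 0.19330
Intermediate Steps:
O(j) = 8*j (O(j) = j + 7*j = 8*j)
p = 76 (p = 4*(11 + 8) = 4*19 = 76)
m = -15/2 (m = -(-4 - 16*(-4))/8 = -(-4 - 2*(-32))/8 = -(-4 + 64)/8 = -⅛*60 = -15/2 ≈ -7.5000)
N(h) = (-15/2 + h)/(76 + h) (N(h) = (h - 15/2)/(h + 76) = (-15/2 + h)/(76 + h))
N(-18)² = ((-15/2 - 18)/(76 - 18))² = (-51/2/58)² = ((1/58)*(-51/2))² = (-51/116)² = 2601/13456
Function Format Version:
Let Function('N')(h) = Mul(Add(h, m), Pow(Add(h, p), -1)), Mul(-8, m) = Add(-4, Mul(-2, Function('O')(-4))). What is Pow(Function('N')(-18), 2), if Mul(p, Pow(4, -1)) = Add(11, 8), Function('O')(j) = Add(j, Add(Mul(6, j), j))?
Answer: Rational(2601, 13456) ≈ 0.19330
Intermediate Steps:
Function('O')(j) = Mul(8, j) (Function('O')(j) = Add(j, Mul(7, j)) = Mul(8, j))
p = 76 (p = Mul(4, Add(11, 8)) = Mul(4, 19) = 76)
m = Rational(-15, 2) (m = Mul(Rational(-1, 8), Add(-4, Mul(-2, Mul(8, -4)))) = Mul(Rational(-1, 8), Add(-4, Mul(-2, -32))) = Mul(Rational(-1, 8), Add(-4, 64)) = Mul(Rational(-1, 8), 60) = Rational(-15, 2) ≈ -7.5000)
Function('N')(h) = Mul(Pow(Add(76, h), -1), Add(Rational(-15, 2), h)) (Function('N')(h) = Mul(Add(h, Rational(-15, 2)), Pow(Add(h, 76), -1)) = Mul(Add(Rational(-15, 2), h), Pow(Add(76, h), -1)) = Mul(Pow(Add(76, h), -1), Add(Rational(-15, 2), h)))
Pow(Function('N')(-18), 2) = Pow(Mul(Pow(Add(76, -18), -1), Add(Rational(-15, 2), -18)), 2) = Pow(Mul(Pow(58, -1), Rational(-51, 2)), 2) = Pow(Mul(Rational(1, 58), Rational(-51, 2)), 2) = Pow(Rational(-51, 116), 2) = Rational(2601, 13456)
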